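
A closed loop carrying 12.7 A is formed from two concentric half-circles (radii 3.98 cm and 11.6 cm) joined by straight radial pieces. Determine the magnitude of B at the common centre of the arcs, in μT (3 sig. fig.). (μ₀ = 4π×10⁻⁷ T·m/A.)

The radial connectors point toward the centre, so dl × r̂ = 0 and they contribute nothing.
Each semicircle gives μ₀I/(4R): inner arc 1.00×10⁻⁴ T, outer arc 3.44×10⁻⁵ T.
The two arcs carry current in opposite angular senses, so their fields oppose: B = |1.00×10⁻⁴ − 3.44×10⁻⁵| = 6.59×10⁻⁵ T.

B ≈ 65.9 μT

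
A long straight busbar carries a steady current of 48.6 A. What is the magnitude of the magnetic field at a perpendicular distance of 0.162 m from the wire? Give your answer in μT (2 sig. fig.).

For an infinitely long straight wire, B = μ₀I/(2πd).
B = (4π×10⁻⁷ × 48.6) / (2π × 0.162) = 6.00×10⁻⁵ T.

B ≈ 60 μT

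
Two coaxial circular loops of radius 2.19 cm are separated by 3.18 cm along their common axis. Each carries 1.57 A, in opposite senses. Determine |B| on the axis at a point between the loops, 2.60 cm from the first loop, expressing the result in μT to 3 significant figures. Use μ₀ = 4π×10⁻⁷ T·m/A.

B ≈ 28.6 μT

Each loop contributes B = μ₀IR²/[2(R²+z²)^(3/2)] on the axis, with z measured from that loop.
Loop 1 (z = 0.026 m): B₁ = 1.20×10⁻⁵ T. Loop 2 (z = 0.0058 m): B₂ = 4.07×10⁻⁵ T.
The fields oppose: B = |B₁ − B₂| = 2.86×10⁻⁵ T.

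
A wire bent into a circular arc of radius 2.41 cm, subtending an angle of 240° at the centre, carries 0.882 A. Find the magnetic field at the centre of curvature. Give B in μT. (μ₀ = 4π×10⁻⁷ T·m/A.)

The Biot–Savart field of a circular arc at its centre is B = μ₀Iφ/(4πR), with φ = 4.189 rad.
B = (4π×10⁻⁷ × 0.882 × 4.189) / (4π × 0.0241) = 1.53×10⁻⁵ T.

B ≈ 15.3 μT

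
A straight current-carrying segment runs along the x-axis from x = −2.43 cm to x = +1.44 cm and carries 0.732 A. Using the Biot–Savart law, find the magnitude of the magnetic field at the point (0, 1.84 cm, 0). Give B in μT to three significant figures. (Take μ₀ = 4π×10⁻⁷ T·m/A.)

B ≈ 5.62 μT

For a finite straight segment, B = (μ₀I/4πd)(sinθ₁ + sinθ₂), where θ₁, θ₂ are the angles from the perpendicular to each end.
The perpendicular distance is d = 0.0184 m; the end-offsets along the wire are a = 0.0243 m and b = 0.0144 m.
sinθ₁ = 0.0243/√(0.0243²+0.0184²) = 0.7972; sinθ₂ = 0.0144/√(0.0144²+0.0184²) = 0.6163.
B = (4π×10⁻⁷ × 0.732) / (4π × 0.0184) × (0.7972 + 0.6163) = 5.62×10⁻⁶ T.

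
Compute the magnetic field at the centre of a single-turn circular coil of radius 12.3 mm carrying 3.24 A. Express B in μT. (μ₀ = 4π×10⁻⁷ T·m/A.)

At the centre of a circular loop the Biot–Savart law gives B = μ₀I/(2R).
B = (4π×10⁻⁷ × 3.24) / (2 × 0.0123) = 1.66×10⁻⁴ T.

B ≈ 166 μT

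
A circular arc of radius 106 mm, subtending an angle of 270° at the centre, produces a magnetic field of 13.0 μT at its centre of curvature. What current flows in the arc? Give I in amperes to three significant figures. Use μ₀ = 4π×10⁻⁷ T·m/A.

I ≈ 2.92 A

For a circular arc, B = μ₀Iφ/(4πR) with φ in radians; here φ = 4.712 rad.
So I = 4πRB/(μ₀φ) = 4π × 0.106 × 1.30×10⁻⁵ / (4π×10⁻⁷ × 4.712) = 2.92 A.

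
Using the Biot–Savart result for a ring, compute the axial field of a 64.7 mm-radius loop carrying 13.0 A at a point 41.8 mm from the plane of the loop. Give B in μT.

B ≈ 74.8 μT

On the axis of a circular loop, B = μ₀IR² / [2(R²+z²)^(3/2)].
R² + z² = (0.0647)² + (0.0418)² = 0.005933 m², and (R²+z²)^(3/2) = 4.57×10⁻⁴ m³.
B = (4π×10⁻⁷ × 13.0 × 0.004186) / (2 × 4.57×10⁻⁴) = 7.48×10⁻⁵ T.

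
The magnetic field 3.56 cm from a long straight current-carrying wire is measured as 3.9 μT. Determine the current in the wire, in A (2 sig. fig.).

For a long straight wire B = μ₀I/(2πd), so I = 2πdB/μ₀.
I = 2π × 0.0356 × 3.90×10⁻⁶ / (4π×10⁻⁷) = 0.694 A.

I ≈ 0.69 A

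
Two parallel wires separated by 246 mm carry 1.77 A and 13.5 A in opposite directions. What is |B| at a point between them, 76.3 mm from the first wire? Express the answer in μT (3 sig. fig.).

Each long wire gives B = μ₀I/(2πd). Distances are d₁ = 0.0763 m and d₂ = 0.1697 m.
B₁ = 4.64×10⁻⁶ T, B₂ = 1.59×10⁻⁵ T.
Between antiparallel currents both contributions point the same way, so they add. B = B₁ + B₂ = 4.64×10⁻⁶ + 1.59×10⁻⁵ = 2.06×10⁻⁵ T.

B ≈ 20.6 μT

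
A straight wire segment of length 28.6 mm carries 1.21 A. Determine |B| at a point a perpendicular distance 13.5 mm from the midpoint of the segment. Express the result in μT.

B ≈ 13.0 μT

For a finite straight segment, B = (μ₀I/4πd)(sinθ₁ + sinθ₂), where θ₁, θ₂ are the angles from the perpendicular to each end.
The perpendicular from the point meets the wire at its midpoint, so each end is L/2 = 0.0143 m away along the wire.
sinθ₁ = 0.0143/√(0.0143²+0.0135²) = 0.7272; sinθ₂ = 0.0143/√(0.0143²+0.0135²) = 0.7272.
B = (4π×10⁻⁷ × 1.21) / (4π × 0.0135) × (0.7272 + 0.7272) = 1.30×10⁻⁵ T.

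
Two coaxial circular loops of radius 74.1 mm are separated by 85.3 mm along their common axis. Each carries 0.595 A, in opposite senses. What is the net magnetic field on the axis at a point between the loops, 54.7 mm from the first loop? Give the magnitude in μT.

Each loop contributes B = μ₀IR²/[2(R²+z²)^(3/2)] on the axis, with z measured from that loop.
Loop 1 (z = 0.0547 m): B₁ = 2.63×10⁻⁶ T. Loop 2 (z = 0.0306 m): B₂ = 3.98×10⁻⁶ T.
The fields oppose: B = |B₁ − B₂| = 1.36×10⁻⁶ T.

B ≈ 1.36 μT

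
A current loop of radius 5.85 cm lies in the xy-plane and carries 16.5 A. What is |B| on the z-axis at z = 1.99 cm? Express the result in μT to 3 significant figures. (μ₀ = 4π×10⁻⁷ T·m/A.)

B ≈ 150 μT

On the axis of a circular loop, B = μ₀IR² / [2(R²+z²)^(3/2)].
R² + z² = (0.0585)² + (0.0199)² = 0.003818 m², and (R²+z²)^(3/2) = 2.36×10⁻⁴ m³.
B = (4π×10⁻⁷ × 16.5 × 0.003422) / (2 × 2.36×10⁻⁴) = 1.50×10⁻⁴ T.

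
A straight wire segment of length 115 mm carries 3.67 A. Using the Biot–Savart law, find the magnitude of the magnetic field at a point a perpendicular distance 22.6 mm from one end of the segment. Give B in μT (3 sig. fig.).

B ≈ 15.9 μT

For a finite straight segment, B = (μ₀I/4πd)(sinθ₁ + sinθ₂), where θ₁, θ₂ are the angles from the perpendicular to each end.
The perpendicular foot is at one end, so the two end-offsets along the wire are 0 and L = 0.115 m.
sinθ₁ = 0/√(0²+0.0226²) = 0.0000; sinθ₂ = 0.115/√(0.115²+0.0226²) = 0.9812.
B = (4π×10⁻⁷ × 3.67) / (4π × 0.0226) × (0.0000 + 0.9812) = 1.59×10⁻⁵ T.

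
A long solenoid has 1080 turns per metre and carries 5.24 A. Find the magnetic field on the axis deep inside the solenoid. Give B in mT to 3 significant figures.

Inside a long solenoid, B = μ₀nI with n = 1080 turns/m.
B = 4π×10⁻⁷ × 1080 × 5.24 = 7.11×10⁻³ T.

B ≈ 7.11 mT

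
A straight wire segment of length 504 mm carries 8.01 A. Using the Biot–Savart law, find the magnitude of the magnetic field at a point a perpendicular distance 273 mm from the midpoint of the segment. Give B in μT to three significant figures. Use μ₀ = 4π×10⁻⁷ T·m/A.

For a finite straight segment, B = (μ₀I/4πd)(sinθ₁ + sinθ₂), where θ₁, θ₂ are the angles from the perpendicular to each end.
The perpendicular from the point meets the wire at its midpoint, so each end is L/2 = 0.252 m away along the wire.
sinθ₁ = 0.252/√(0.252²+0.273²) = 0.6783; sinθ₂ = 0.252/√(0.252²+0.273²) = 0.6783.
B = (4π×10⁻⁷ × 8.01) / (4π × 0.273) × (0.6783 + 0.6783) = 3.98×10⁻⁶ T.

B ≈ 3.98 μT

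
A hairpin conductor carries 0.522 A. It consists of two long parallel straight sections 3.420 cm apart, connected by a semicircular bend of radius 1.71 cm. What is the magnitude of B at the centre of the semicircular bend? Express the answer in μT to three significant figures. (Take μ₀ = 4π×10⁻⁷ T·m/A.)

The semicircular arc contributes B_arc = μ₀I·π/(4πR) = μ₀I/(4R) = 9.59×10⁻⁶ T.
Each semi-infinite lead is at perpendicular distance R = 0.0171 m from the centre, with the perpendicular foot at its near end, so it contributes μ₀I/(4πR); both point the same way, together 6.11×10⁻⁶ T.
Arc and leads all point the same direction: B = 9.59×10⁻⁶ + 6.11×10⁻⁶ = 1.57×10⁻⁵ T.

B ≈ 15.7 μT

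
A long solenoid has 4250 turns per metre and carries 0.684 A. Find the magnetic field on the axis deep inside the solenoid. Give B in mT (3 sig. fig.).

B ≈ 3.65 mT

Inside a long solenoid, B = μ₀nI with n = 4250 turns/m.
B = 4π×10⁻⁷ × 4250 × 0.684 = 3.65×10⁻³ T.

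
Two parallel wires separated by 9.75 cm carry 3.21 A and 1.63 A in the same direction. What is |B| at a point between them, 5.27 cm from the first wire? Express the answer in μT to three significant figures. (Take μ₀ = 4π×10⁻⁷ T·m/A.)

Each long wire gives B = μ₀I/(2πd). Distances are d₁ = 0.0527 m and d₂ = 0.0448 m.
B₁ = 1.22×10⁻⁵ T, B₂ = 7.28×10⁻⁶ T.
Between parallel currents the two contributions point in opposite directions, so they subtract. B = |B₁ − B₂| = |1.22×10⁻⁵ − 7.28×10⁻⁶| = 4.91×10⁻⁶ T.

B ≈ 4.91 μT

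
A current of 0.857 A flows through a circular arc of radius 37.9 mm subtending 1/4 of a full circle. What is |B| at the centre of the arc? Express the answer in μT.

B ≈ 3.55 μT

The Biot–Savart field of a circular arc at its centre is B = μ₀Iφ/(4πR), with φ = 1.571 rad.
B = (4π×10⁻⁷ × 0.857 × 1.571) / (4π × 0.0379) = 3.55×10⁻⁶ T.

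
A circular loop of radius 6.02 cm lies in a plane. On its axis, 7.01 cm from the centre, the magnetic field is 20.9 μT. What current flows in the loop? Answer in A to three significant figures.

I ≈ 7.24 A

On the axis of a loop, B = μ₀IR²/[2(R²+z²)^(3/2)], so I = 2B(R²+z²)^(3/2)/(μ₀R²).
R² + z² = 0.003624 + 0.004914 = 0.008538 m²; raised to 3/2 gives 7.89×10⁻⁴ m³.
I = 2 × 2.09×10⁻⁵ × 7.89×10⁻⁴ / (1.26×10⁻⁶ × 0.003624) = 7.24 A.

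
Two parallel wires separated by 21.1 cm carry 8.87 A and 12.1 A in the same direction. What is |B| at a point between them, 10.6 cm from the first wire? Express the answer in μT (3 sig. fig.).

Each long wire gives B = μ₀I/(2πd). Distances are d₁ = 0.106 m and d₂ = 0.105 m.
B₁ = 1.67×10⁻⁵ T, B₂ = 2.30×10⁻⁵ T.
Between parallel currents the two contributions point in opposite directions, so they subtract. B = |B₁ − B₂| = |1.67×10⁻⁵ − 2.30×10⁻⁵| = 6.31×10⁻⁶ T.

B ≈ 6.31 μT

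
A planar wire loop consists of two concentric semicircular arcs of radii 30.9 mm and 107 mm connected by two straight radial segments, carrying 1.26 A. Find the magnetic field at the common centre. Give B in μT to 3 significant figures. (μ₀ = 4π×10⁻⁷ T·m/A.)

The radial connectors point toward the centre, so dl × r̂ = 0 and they contribute nothing.
Each semicircle gives μ₀I/(4R): inner arc 1.28×10⁻⁵ T, outer arc 3.70×10⁻⁶ T.
The two arcs carry current in opposite angular senses, so their fields oppose: B = |1.28×10⁻⁵ − 3.70×10⁻⁶| = 9.11×10⁻⁶ T.

B ≈ 9.11 μT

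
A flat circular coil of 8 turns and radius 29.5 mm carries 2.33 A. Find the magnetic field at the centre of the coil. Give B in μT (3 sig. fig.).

B ≈ 397 μT

For an N-turn flat coil, B = Nμ₀I/(2R) with R = 0.0295 m.
B = 8 × 4.96×10⁻⁵ T = 3.97×10⁻⁴ T.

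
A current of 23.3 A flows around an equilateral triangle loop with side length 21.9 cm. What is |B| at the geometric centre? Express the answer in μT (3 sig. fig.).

B ≈ 192 μT

Each side is a finite straight segment at perpendicular distance d = a/(2 tan(π/3)) = 0.06322 m from the centre, with end-angles ±π/3.
One side contributes B₁ = (μ₀I/4πd)·2 sin(π/3) = 6.38×10⁻⁵ T.
All 3 sides add in the same direction: B = 3 × 6.38×10⁻⁵ = 1.92×10⁻⁴ T.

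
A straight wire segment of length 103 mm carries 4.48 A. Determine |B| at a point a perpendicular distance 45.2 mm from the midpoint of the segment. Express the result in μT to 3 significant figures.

B ≈ 14.9 μT

For a finite straight segment, B = (μ₀I/4πd)(sinθ₁ + sinθ₂), where θ₁, θ₂ are the angles from the perpendicular to each end.
The perpendicular from the point meets the wire at its midpoint, so each end is L/2 = 0.0515 m away along the wire.
sinθ₁ = 0.0515/√(0.0515²+0.0452²) = 0.7516; sinθ₂ = 0.0515/√(0.0515²+0.0452²) = 0.7516.
B = (4π×10⁻⁷ × 4.48) / (4π × 0.0452) × (0.7516 + 0.7516) = 1.49×10⁻⁵ T.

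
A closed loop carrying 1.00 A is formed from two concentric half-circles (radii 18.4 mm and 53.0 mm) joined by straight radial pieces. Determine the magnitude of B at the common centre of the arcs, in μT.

The radial connectors point toward the centre, so dl × r̂ = 0 and they contribute nothing.
Each semicircle gives μ₀I/(4R): inner arc 1.71×10⁻⁵ T, outer arc 5.93×10⁻⁶ T.
The two arcs carry current in opposite angular senses, so their fields oppose: B = |1.71×10⁻⁵ − 5.93×10⁻⁶| = 1.11×10⁻⁵ T.

B ≈ 11.1 μT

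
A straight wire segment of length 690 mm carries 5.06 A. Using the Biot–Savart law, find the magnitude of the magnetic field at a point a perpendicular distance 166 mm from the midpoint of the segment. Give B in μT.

For a finite straight segment, B = (μ₀I/4πd)(sinθ₁ + sinθ₂), where θ₁, θ₂ are the angles from the perpendicular to each end.
The perpendicular from the point meets the wire at its midpoint, so each end is L/2 = 0.345 m away along the wire.
sinθ₁ = 0.345/√(0.345²+0.166²) = 0.9011; sinθ₂ = 0.345/√(0.345²+0.166²) = 0.9011.
B = (4π×10⁻⁷ × 5.06) / (4π × 0.166) × (0.9011 + 0.9011) = 5.49×10⁻⁶ T.

B ≈ 5.49 μT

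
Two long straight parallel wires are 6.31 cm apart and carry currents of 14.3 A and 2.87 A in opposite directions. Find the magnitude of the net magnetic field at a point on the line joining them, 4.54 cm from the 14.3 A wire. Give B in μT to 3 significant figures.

B ≈ 95.4 μT

Each long wire gives B = μ₀I/(2πd). Distances are d₁ = 0.0454 m and d₂ = 0.0177 m.
B₁ = 6.30×10⁻⁵ T, B₂ = 3.24×10⁻⁵ T.
Between antiparallel currents both contributions point the same way, so they add. B = B₁ + B₂ = 6.30×10⁻⁵ + 3.24×10⁻⁵ = 9.54×10⁻⁵ T.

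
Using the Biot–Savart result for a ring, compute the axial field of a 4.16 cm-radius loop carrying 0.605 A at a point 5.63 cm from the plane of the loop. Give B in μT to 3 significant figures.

On the axis of a circular loop, B = μ₀IR² / [2(R²+z²)^(3/2)].
R² + z² = (0.0416)² + (0.0563)² = 0.0049 m², and (R²+z²)^(3/2) = 3.43×10⁻⁴ m³.
B = (4π×10⁻⁷ × 0.605 × 0.001731) / (2 × 3.43×10⁻⁴) = 1.92×10⁻⁶ T.

B ≈ 1.92 μT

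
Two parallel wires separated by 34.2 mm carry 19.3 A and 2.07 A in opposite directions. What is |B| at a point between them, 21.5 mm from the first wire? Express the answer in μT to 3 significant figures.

Each long wire gives B = μ₀I/(2πd). Distances are d₁ = 0.0215 m and d₂ = 0.0127 m.
B₁ = 1.80×10⁻⁴ T, B₂ = 3.26×10⁻⁵ T.
Between antiparallel currents both contributions point the same way, so they add. B = B₁ + B₂ = 1.80×10⁻⁴ + 3.26×10⁻⁵ = 2.12×10⁻⁴ T.

B ≈ 212 μT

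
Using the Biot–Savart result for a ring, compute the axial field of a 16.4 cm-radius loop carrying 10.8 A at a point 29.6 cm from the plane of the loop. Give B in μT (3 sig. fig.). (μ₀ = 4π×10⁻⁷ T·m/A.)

B ≈ 4.71 μT

On the axis of a circular loop, B = μ₀IR² / [2(R²+z²)^(3/2)].
R² + z² = (0.164)² + (0.296)² = 0.1145 m², and (R²+z²)^(3/2) = 3.88×10⁻² m³.
B = (4π×10⁻⁷ × 10.8 × 0.0269) / (2 × 3.88×10⁻²) = 4.71×10⁻⁶ T.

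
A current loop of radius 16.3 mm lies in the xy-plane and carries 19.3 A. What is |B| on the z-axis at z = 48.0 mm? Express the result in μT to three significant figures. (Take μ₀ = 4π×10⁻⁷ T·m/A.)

B ≈ 24.7 μT

On the axis of a circular loop, B = μ₀IR² / [2(R²+z²)^(3/2)].
R² + z² = (0.0163)² + (0.048)² = 0.00257 m², and (R²+z²)^(3/2) = 1.30×10⁻⁴ m³.
B = (4π×10⁻⁷ × 19.3 × 0.0002657) / (2 × 1.30×10⁻⁴) = 2.47×10⁻⁵ T.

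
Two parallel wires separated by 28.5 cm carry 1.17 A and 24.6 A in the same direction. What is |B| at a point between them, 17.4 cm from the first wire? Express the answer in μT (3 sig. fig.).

Each long wire gives B = μ₀I/(2πd). Distances are d₁ = 0.174 m and d₂ = 0.111 m.
B₁ = 1.34×10⁻⁶ T, B₂ = 4.43×10⁻⁵ T.
Between parallel currents the two contributions point in opposite directions, so they subtract. B = |B₁ − B₂| = |1.34×10⁻⁶ − 4.43×10⁻⁵| = 4.30×10⁻⁵ T.

B ≈ 43.0 μT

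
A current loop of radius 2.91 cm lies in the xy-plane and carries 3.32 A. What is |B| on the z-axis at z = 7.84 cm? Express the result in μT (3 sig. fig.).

On the axis of a circular loop, B = μ₀IR² / [2(R²+z²)^(3/2)].
R² + z² = (0.0291)² + (0.0784)² = 0.006993 m², and (R²+z²)^(3/2) = 5.85×10⁻⁴ m³.
B = (4π×10⁻⁷ × 3.32 × 0.0008468) / (2 × 5.85×10⁻⁴) = 3.02×10⁻⁶ T.

B ≈ 3.02 μT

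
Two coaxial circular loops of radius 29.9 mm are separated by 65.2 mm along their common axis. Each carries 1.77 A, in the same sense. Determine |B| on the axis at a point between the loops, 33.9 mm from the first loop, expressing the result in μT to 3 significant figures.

Each loop contributes B = μ₀IR²/[2(R²+z²)^(3/2)] on the axis, with z measured from that loop.
Loop 1 (z = 0.0339 m): B₁ = 1.08×10⁻⁵ T. Loop 2 (z = 0.0313 m): B₂ = 1.23×10⁻⁵ T.
The fields add: B = B₁ + B₂ = 2.30×10⁻⁵ T.

B ≈ 23.0 μT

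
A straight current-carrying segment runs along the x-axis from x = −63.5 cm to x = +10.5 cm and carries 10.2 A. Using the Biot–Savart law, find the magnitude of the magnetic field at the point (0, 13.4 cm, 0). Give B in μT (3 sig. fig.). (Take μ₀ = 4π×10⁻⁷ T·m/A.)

B ≈ 12.1 μT

For a finite straight segment, B = (μ₀I/4πd)(sinθ₁ + sinθ₂), where θ₁, θ₂ are the angles from the perpendicular to each end.
The perpendicular distance is d = 0.134 m; the end-offsets along the wire are a = 0.635 m and b = 0.105 m.
sinθ₁ = 0.635/√(0.635²+0.134²) = 0.9785; sinθ₂ = 0.105/√(0.105²+0.134²) = 0.6168.
B = (4π×10⁻⁷ × 10.2) / (4π × 0.134) × (0.9785 + 0.6168) = 1.21×10⁻⁵ T.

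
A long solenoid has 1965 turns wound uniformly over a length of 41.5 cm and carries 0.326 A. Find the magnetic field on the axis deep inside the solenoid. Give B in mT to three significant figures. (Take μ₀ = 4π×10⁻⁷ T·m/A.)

B ≈ 1.94 mT

Inside a long solenoid, B = μ₀nI with n = 4735 turns/m.
B = 4π×10⁻⁷ × 4735 × 0.326 = 1.94×10⁻³ T.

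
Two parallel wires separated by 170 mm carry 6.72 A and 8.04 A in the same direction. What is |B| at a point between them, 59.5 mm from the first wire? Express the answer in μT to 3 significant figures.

B ≈ 8.04 μT

Each long wire gives B = μ₀I/(2πd). Distances are d₁ = 0.0595 m and d₂ = 0.1105 m.
B₁ = 2.26×10⁻⁵ T, B₂ = 1.46×10⁻⁵ T.
Between parallel currents the two contributions point in opposite directions, so they subtract. B = |B₁ − B₂| = |2.26×10⁻⁵ − 1.46×10⁻⁵| = 8.04×10⁻⁶ T.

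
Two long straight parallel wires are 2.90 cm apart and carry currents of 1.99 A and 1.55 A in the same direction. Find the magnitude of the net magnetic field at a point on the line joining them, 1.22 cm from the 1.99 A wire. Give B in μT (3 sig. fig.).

B ≈ 14.2 μT

Each long wire gives B = μ₀I/(2πd). Distances are d₁ = 0.0122 m and d₂ = 0.0168 m.
B₁ = 3.26×10⁻⁵ T, B₂ = 1.85×10⁻⁵ T.
Between parallel currents the two contributions point in opposite directions, so they subtract. B = |B₁ − B₂| = |3.26×10⁻⁵ − 1.85×10⁻⁵| = 1.42×10⁻⁵ T.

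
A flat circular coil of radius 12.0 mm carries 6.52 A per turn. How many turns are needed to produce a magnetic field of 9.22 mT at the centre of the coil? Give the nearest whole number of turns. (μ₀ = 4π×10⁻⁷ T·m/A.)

For an N-turn coil, B = Nμ₀I/(2R). A single turn gives B₁ = 3.41×10⁻⁴ T with R = 0.012 m.
N = B/B₁ = 9.22×10⁻³ / 3.41×10⁻⁴ = 27.01.

N = 27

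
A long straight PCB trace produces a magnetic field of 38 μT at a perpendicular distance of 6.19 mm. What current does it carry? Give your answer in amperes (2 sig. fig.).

I ≈ 1.2 A

For a long straight wire B = μ₀I/(2πd), so I = 2πdB/μ₀.
I = 2π × 0.00619 × 3.80×10⁻⁵ / (4π×10⁻⁷) = 1.18 A.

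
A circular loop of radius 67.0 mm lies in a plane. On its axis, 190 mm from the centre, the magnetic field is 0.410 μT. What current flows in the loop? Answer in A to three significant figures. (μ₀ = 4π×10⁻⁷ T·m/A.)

I ≈ 1.19 A

On the axis of a loop, B = μ₀IR²/[2(R²+z²)^(3/2)], so I = 2B(R²+z²)^(3/2)/(μ₀R²).
R² + z² = 0.004489 + 0.0361 = 0.04059 m²; raised to 3/2 gives 8.18×10⁻³ m³.
I = 2 × 4.10×10⁻⁷ × 8.18×10⁻³ / (1.26×10⁻⁶ × 0.004489) = 1.19 A.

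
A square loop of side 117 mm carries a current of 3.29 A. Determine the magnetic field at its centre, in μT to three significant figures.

Each side is a finite straight segment at perpendicular distance d = a/(2 tan(π/4)) = 0.0585 m from the centre, with end-angles ±π/4.
One side contributes B₁ = (μ₀I/4πd)·2 sin(π/4) = 7.95×10⁻⁶ T.
All 4 sides add in the same direction: B = 4 × 7.95×10⁻⁶ = 3.18×10⁻⁵ T.

B ≈ 31.8 μT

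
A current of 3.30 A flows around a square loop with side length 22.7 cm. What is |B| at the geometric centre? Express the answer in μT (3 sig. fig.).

Each side is a finite straight segment at perpendicular distance d = a/(2 tan(π/4)) = 0.1135 m from the centre, with end-angles ±π/4.
One side contributes B₁ = (μ₀I/4πd)·2 sin(π/4) = 4.11×10⁻⁶ T.
All 4 sides add in the same direction: B = 4 × 4.11×10⁻⁶ = 1.64×10⁻⁵ T.

B ≈ 16.4 μT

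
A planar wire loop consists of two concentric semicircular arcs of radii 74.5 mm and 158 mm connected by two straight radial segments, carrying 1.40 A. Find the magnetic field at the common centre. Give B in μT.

The radial connectors point toward the centre, so dl × r̂ = 0 and they contribute nothing.
Each semicircle gives μ₀I/(4R): inner arc 5.90×10⁻⁶ T, outer arc 2.78×10⁻⁶ T.
The two arcs carry current in opposite angular senses, so their fields oppose: B = |5.90×10⁻⁶ − 2.78×10⁻⁶| = 3.12×10⁻⁶ T.

B ≈ 3.12 μT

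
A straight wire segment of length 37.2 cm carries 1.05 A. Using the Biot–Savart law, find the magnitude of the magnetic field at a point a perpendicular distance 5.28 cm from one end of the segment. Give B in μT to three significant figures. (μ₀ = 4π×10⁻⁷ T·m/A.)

B ≈ 1.97 μT

For a finite straight segment, B = (μ₀I/4πd)(sinθ₁ + sinθ₂), where θ₁, θ₂ are the angles from the perpendicular to each end.
The perpendicular foot is at one end, so the two end-offsets along the wire are 0 and L = 0.372 m.
sinθ₁ = 0/√(0²+0.0528²) = 0.0000; sinθ₂ = 0.372/√(0.372²+0.0528²) = 0.9901.
B = (4π×10⁻⁷ × 1.05) / (4π × 0.0528) × (0.0000 + 0.9901) = 1.97×10⁻⁶ T.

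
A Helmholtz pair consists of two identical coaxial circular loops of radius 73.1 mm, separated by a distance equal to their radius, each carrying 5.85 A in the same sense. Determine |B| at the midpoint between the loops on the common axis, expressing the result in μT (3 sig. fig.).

B ≈ 72.0 μT

Each loop contributes B = μ₀IR²/[2(R²+z²)^(3/2)] on the axis, with z measured from that loop.
Loop 1 (z = 0.03655 m): B₁ = 3.60×10⁻⁵ T. Loop 2 (z = 0.03655 m): B₂ = 3.60×10⁻⁵ T.
The fields add: B = B₁ + B₂ = 7.20×10⁻⁵ T.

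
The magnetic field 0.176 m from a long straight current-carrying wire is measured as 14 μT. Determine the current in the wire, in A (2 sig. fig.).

I ≈ 12 A

For a long straight wire B = μ₀I/(2πd), so I = 2πdB/μ₀.
I = 2π × 0.176 × 1.40×10⁻⁵ / (4π×10⁻⁷) = 12.3 A.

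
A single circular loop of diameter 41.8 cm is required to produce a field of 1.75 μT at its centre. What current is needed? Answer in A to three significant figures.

At the centre of a circular loop B = μ₀I/(2R), so I = 2RB/μ₀.
With R = 0.209 m, I = 2 × 0.209 × 1.75×10⁻⁶ / (4π×10⁻⁷) = 0.582 A.

I ≈ 0.582 A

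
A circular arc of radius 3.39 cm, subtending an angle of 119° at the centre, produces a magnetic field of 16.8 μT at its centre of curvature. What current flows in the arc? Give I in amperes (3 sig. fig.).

I ≈ 2.74 A

For a circular arc, B = μ₀Iφ/(4πR) with φ in radians; here φ = 2.077 rad.
So I = 4πRB/(μ₀φ) = 4π × 0.0339 × 1.68×10⁻⁵ / (4π×10⁻⁷ × 2.077) = 2.74 A.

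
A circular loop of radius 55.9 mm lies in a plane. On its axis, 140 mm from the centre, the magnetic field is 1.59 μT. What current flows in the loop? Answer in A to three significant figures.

On the axis of a loop, B = μ₀IR²/[2(R²+z²)^(3/2)], so I = 2B(R²+z²)^(3/2)/(μ₀R²).
R² + z² = 0.003125 + 0.0196 = 0.02272 m²; raised to 3/2 gives 3.43×10⁻³ m³.
I = 2 × 1.59×10⁻⁶ × 3.43×10⁻³ / (1.26×10⁻⁶ × 0.003125) = 2.77 A.

I ≈ 2.77 A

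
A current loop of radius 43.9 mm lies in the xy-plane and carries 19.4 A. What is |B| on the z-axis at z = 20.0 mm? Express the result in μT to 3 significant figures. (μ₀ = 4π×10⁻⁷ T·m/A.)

On the axis of a circular loop, B = μ₀IR² / [2(R²+z²)^(3/2)].
R² + z² = (0.0439)² + (0.02)² = 0.002327 m², and (R²+z²)^(3/2) = 1.12×10⁻⁴ m³.
B = (4π×10⁻⁷ × 19.4 × 0.001927) / (2 × 1.12×10⁻⁴) = 2.09×10⁻⁴ T.

B ≈ 209 μT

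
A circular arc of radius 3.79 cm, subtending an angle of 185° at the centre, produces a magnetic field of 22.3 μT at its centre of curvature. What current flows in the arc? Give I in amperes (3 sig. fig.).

For a circular arc, B = μ₀Iφ/(4πR) with φ in radians; here φ = 3.229 rad.
So I = 4πRB/(μ₀φ) = 4π × 0.0379 × 2.23×10⁻⁵ / (4π×10⁻⁷ × 3.229) = 2.62 A.

I ≈ 2.62 A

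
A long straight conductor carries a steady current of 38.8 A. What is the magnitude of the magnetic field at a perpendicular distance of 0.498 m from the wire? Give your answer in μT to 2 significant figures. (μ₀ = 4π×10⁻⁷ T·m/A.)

B ≈ 16 μT

For an infinitely long straight wire, B = μ₀I/(2πd).
B = (4π×10⁻⁷ × 38.8) / (2π × 0.498) = 1.56×10⁻⁵ T.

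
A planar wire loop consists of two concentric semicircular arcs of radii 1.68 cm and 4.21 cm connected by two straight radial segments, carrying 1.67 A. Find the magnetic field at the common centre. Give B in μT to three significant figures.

The radial connectors point toward the centre, so dl × r̂ = 0 and they contribute nothing.
Each semicircle gives μ₀I/(4R): inner arc 3.12×10⁻⁵ T, outer arc 1.25×10⁻⁵ T.
The two arcs carry current in opposite angular senses, so their fields oppose: B = |3.12×10⁻⁵ − 1.25×10⁻⁵| = 1.88×10⁻⁵ T.

B ≈ 18.8 μT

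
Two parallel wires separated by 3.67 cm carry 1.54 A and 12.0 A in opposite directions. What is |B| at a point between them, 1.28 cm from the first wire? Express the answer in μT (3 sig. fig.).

B ≈ 124 μT

Each long wire gives B = μ₀I/(2πd). Distances are d₁ = 0.0128 m and d₂ = 0.0239 m.
B₁ = 2.41×10⁻⁵ T, B₂ = 1.00×10⁻⁴ T.
Between antiparallel currents both contributions point the same way, so they add. B = B₁ + B₂ = 2.41×10⁻⁵ + 1.00×10⁻⁴ = 1.24×10⁻⁴ T.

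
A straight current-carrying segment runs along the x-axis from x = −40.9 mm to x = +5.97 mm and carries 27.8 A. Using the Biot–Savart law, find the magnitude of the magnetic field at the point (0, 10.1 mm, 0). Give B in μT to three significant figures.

For a finite straight segment, B = (μ₀I/4πd)(sinθ₁ + sinθ₂), where θ₁, θ₂ are the angles from the perpendicular to each end.
The perpendicular distance is d = 0.0101 m; the end-offsets along the wire are a = 0.0409 m and b = 0.00597 m.
sinθ₁ = 0.0409/√(0.0409²+0.0101²) = 0.9708; sinθ₂ = 0.00597/√(0.00597²+0.0101²) = 0.5088.
B = (4π×10⁻⁷ × 27.8) / (4π × 0.0101) × (0.9708 + 0.5088) = 4.07×10⁻⁴ T.

B ≈ 407 μT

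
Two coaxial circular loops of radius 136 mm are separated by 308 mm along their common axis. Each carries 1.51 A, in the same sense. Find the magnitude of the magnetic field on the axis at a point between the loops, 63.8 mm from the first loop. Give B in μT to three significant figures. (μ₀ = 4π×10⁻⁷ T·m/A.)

B ≈ 5.98 μT

Each loop contributes B = μ₀IR²/[2(R²+z²)^(3/2)] on the axis, with z measured from that loop.
Loop 1 (z = 0.0638 m): B₁ = 5.18×10⁻⁶ T. Loop 2 (z = 0.2442 m): B₂ = 8.04×10⁻⁷ T.
The fields add: B = B₁ + B₂ = 5.98×10⁻⁶ T.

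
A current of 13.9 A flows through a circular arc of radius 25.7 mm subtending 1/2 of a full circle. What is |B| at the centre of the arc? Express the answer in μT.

The Biot–Savart field of a circular arc at its centre is B = μ₀Iφ/(4πR), with φ = 3.142 rad.
B = (4π×10⁻⁷ × 13.9 × 3.142) / (4π × 0.0257) = 1.70×10⁻⁴ T.

B ≈ 170 μT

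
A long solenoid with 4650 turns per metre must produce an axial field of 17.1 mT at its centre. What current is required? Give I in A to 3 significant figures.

I ≈ 2.93 A

Inside a long solenoid B = μ₀nI with n = 4650 m⁻¹, so I = B/(μ₀n).
I = 1.71×10⁻² / (4π×10⁻⁷ × 4650) = 2.93 A.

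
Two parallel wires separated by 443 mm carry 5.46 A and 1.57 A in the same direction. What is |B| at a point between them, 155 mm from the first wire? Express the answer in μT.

B ≈ 5.95 μT

Each long wire gives B = μ₀I/(2πd). Distances are d₁ = 0.155 m and d₂ = 0.288 m.
B₁ = 7.05×10⁻⁶ T, B₂ = 1.09×10⁻⁶ T.
Between parallel currents the two contributions point in opposite directions, so they subtract. B = |B₁ − B₂| = |7.05×10⁻⁶ − 1.09×10⁻⁶| = 5.95×10⁻⁶ T.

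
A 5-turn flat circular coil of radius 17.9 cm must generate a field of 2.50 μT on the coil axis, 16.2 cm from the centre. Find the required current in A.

For an N-turn coil, B = Nμ₀IR²/[2(R²+z²)^(3/2)] with R = 0.179 m, z = 0.162 m, so I = 2B(R²+z²)^(3/2)/(Nμ₀R²) = 2 × 2.50×10⁻⁶ × 1.41×10⁻² / (5 × 4π×10⁻⁷ × 0.03204) = 0.349 A.

I ≈ 0.349 A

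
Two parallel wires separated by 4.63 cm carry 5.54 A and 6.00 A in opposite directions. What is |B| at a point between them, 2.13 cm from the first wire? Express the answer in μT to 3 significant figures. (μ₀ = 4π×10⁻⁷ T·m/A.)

Each long wire gives B = μ₀I/(2πd). Distances are d₁ = 0.0213 m and d₂ = 0.025 m.
B₁ = 5.20×10⁻⁵ T, B₂ = 4.80×10⁻⁵ T.
Between antiparallel currents both contributions point the same way, so they add. B = B₁ + B₂ = 5.20×10⁻⁵ + 4.80×10⁻⁵ = 1.00×10⁻⁴ T.

B ≈ 100 μT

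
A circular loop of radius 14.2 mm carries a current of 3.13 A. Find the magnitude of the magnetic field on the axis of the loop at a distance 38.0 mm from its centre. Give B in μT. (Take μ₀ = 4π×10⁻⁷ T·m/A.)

B ≈ 5.94 μT

On the axis of a circular loop, B = μ₀IR² / [2(R²+z²)^(3/2)].
R² + z² = (0.0142)² + (0.038)² = 0.001646 m², and (R²+z²)^(3/2) = 6.68×10⁻⁵ m³.
B = (4π×10⁻⁷ × 3.13 × 0.0002016) / (2 × 6.68×10⁻⁵) = 5.94×10⁻⁶ T.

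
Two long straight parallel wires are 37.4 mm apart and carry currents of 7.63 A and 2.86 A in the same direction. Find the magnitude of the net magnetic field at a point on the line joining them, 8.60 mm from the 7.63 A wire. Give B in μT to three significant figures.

B ≈ 158 μT

Each long wire gives B = μ₀I/(2πd). Distances are d₁ = 0.0086 m and d₂ = 0.0288 m.
B₁ = 1.77×10⁻⁴ T, B₂ = 1.99×10⁻⁵ T.
Between parallel currents the two contributions point in opposite directions, so they subtract. B = |B₁ − B₂| = |1.77×10⁻⁴ − 1.99×10⁻⁵| = 1.58×10⁻⁴ T.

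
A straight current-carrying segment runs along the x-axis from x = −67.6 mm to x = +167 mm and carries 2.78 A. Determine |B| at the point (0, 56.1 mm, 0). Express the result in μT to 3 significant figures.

For a finite straight segment, B = (μ₀I/4πd)(sinθ₁ + sinθ₂), where θ₁, θ₂ are the angles from the perpendicular to each end.
The perpendicular distance is d = 0.0561 m; the end-offsets along the wire are a = 0.0676 m and b = 0.167 m.
sinθ₁ = 0.0676/√(0.0676²+0.0561²) = 0.7695; sinθ₂ = 0.167/√(0.167²+0.0561²) = 0.9479.
B = (4π×10⁻⁷ × 2.78) / (4π × 0.0561) × (0.7695 + 0.9479) = 8.51×10⁻⁶ T.

B ≈ 8.51 μT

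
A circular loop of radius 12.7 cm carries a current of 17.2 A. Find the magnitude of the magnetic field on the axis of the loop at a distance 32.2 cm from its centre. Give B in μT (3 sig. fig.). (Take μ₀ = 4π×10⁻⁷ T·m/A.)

On the axis of a circular loop, B = μ₀IR² / [2(R²+z²)^(3/2)].
R² + z² = (0.127)² + (0.322)² = 0.1198 m², and (R²+z²)^(3/2) = 4.15×10⁻² m³.
B = (4π×10⁻⁷ × 17.2 × 0.01613) / (2 × 4.15×10⁻²) = 4.20×10⁻⁶ T.

B ≈ 4.20 μT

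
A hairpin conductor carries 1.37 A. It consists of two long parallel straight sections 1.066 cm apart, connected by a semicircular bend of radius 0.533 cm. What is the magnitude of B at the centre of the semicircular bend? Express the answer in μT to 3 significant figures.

B ≈ 132 μT

The semicircular arc contributes B_arc = μ₀I·π/(4πR) = μ₀I/(4R) = 8.08×10⁻⁵ T.
Each semi-infinite lead is at perpendicular distance R = 0.00533 m from the centre, with the perpendicular foot at its near end, so it contributes μ₀I/(4πR); both point the same way, together 5.14×10⁻⁵ T.
Arc and leads all point the same direction: B = 8.08×10⁻⁵ + 5.14×10⁻⁵ = 1.32×10⁻⁴ T.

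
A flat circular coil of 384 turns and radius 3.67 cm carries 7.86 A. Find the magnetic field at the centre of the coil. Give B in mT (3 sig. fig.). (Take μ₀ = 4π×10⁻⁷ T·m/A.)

B ≈ 51.7 mT

For an N-turn flat coil, B = Nμ₀I/(2R) with R = 0.0367 m.
B = 384 × 1.35×10⁻⁴ T = 5.17×10⁻² T.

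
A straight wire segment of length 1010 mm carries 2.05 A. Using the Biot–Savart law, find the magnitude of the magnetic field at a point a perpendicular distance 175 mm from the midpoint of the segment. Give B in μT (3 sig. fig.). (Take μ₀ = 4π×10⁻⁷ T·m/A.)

For a finite straight segment, B = (μ₀I/4πd)(sinθ₁ + sinθ₂), where θ₁, θ₂ are the angles from the perpendicular to each end.
The perpendicular from the point meets the wire at its midpoint, so each end is L/2 = 0.505 m away along the wire.
sinθ₁ = 0.505/√(0.505²+0.175²) = 0.9449; sinθ₂ = 0.505/√(0.505²+0.175²) = 0.9449.
B = (4π×10⁻⁷ × 2.05) / (4π × 0.175) × (0.9449 + 0.9449) = 2.21×10⁻⁶ T.

B ≈ 2.21 μT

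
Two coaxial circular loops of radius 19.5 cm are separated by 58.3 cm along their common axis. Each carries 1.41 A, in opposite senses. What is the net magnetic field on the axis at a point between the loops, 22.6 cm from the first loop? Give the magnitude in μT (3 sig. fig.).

B ≈ 0.766 μT

Each loop contributes B = μ₀IR²/[2(R²+z²)^(3/2)] on the axis, with z measured from that loop.
Loop 1 (z = 0.226 m): B₁ = 1.27×10⁻⁶ T. Loop 2 (z = 0.357 m): B₂ = 5.00×10⁻⁷ T.
The fields oppose: B = |B₁ − B₂| = 7.66×10⁻⁷ T.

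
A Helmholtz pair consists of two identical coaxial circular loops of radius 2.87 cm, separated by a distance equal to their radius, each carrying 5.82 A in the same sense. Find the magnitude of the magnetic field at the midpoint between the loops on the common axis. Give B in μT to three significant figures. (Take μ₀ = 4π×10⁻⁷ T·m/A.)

B ≈ 182 μT

Each loop contributes B = μ₀IR²/[2(R²+z²)^(3/2)] on the axis, with z measured from that loop.
Loop 1 (z = 0.01435 m): B₁ = 9.12×10⁻⁵ T. Loop 2 (z = 0.01435 m): B₂ = 9.12×10⁻⁵ T.
The fields add: B = B₁ + B₂ = 1.82×10⁻⁴ T.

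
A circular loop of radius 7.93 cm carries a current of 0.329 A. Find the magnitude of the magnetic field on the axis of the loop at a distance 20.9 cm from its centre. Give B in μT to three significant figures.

B ≈ 0.116 μT

On the axis of a circular loop, B = μ₀IR² / [2(R²+z²)^(3/2)].
R² + z² = (0.0793)² + (0.209)² = 0.04997 m², and (R²+z²)^(3/2) = 1.12×10⁻² m³.
B = (4π×10⁻⁷ × 0.329 × 0.006288) / (2 × 1.12×10⁻²) = 1.16×10⁻⁷ T.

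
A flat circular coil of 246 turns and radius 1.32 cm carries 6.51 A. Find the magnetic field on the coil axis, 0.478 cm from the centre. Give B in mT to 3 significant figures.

B ≈ 63.4 mT

For an N-turn flat coil, B = Nμ₀IR²/[2(R²+z²)^(3/2)] with R = 0.0132 m, z = 0.00478 m.
B = 246 × 2.58×10⁻⁴ T = 6.34×10⁻² T.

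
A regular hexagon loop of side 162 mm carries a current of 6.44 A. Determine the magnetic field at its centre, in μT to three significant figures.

Each side is a finite straight segment at perpendicular distance d = a/(2 tan(π/6)) = 0.1403 m from the centre, with end-angles ±π/6.
One side contributes B₁ = (μ₀I/4πd)·2 sin(π/6) = 4.59×10⁻⁶ T.
All 6 sides add in the same direction: B = 6 × 4.59×10⁻⁶ = 2.75×10⁻⁵ T.

B ≈ 27.5 μT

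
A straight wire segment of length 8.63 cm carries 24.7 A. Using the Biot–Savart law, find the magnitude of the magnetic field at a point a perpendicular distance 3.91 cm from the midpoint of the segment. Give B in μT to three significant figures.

B ≈ 93.6 μT

For a finite straight segment, B = (μ₀I/4πd)(sinθ₁ + sinθ₂), where θ₁, θ₂ are the angles from the perpendicular to each end.
The perpendicular from the point meets the wire at its midpoint, so each end is L/2 = 0.04315 m away along the wire.
sinθ₁ = 0.04315/√(0.04315²+0.0391²) = 0.7410; sinθ₂ = 0.04315/√(0.04315²+0.0391²) = 0.7410.
B = (4π×10⁻⁷ × 24.7) / (4π × 0.0391) × (0.7410 + 0.7410) = 9.36×10⁻⁵ T.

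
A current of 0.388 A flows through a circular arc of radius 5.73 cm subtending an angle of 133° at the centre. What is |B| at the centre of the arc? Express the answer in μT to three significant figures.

B ≈ 1.57 μT

The Biot–Savart field of a circular arc at its centre is B = μ₀Iφ/(4πR), with φ = 2.321 rad.
B = (4π×10⁻⁷ × 0.388 × 2.321) / (4π × 0.0573) = 1.57×10⁻⁶ T.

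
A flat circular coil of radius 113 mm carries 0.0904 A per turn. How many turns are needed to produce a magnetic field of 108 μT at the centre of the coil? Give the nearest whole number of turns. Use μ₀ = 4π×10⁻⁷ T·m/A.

N = 215

For an N-turn coil, B = Nμ₀I/(2R). A single turn gives B₁ = 5.03×10⁻⁷ T with R = 0.113 m.
N = B/B₁ = 1.08×10⁻⁴ / 5.03×10⁻⁷ = 214.86.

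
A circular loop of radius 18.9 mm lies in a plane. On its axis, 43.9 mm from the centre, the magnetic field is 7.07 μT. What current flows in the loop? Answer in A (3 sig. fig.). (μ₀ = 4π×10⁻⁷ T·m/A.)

I ≈ 3.44 A

On the axis of a loop, B = μ₀IR²/[2(R²+z²)^(3/2)], so I = 2B(R²+z²)^(3/2)/(μ₀R²).
R² + z² = 0.0003572 + 0.001927 = 0.002284 m²; raised to 3/2 gives 1.09×10⁻⁴ m³.
I = 2 × 7.07×10⁻⁶ × 1.09×10⁻⁴ / (1.26×10⁻⁶ × 0.0003572) = 3.44 A.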